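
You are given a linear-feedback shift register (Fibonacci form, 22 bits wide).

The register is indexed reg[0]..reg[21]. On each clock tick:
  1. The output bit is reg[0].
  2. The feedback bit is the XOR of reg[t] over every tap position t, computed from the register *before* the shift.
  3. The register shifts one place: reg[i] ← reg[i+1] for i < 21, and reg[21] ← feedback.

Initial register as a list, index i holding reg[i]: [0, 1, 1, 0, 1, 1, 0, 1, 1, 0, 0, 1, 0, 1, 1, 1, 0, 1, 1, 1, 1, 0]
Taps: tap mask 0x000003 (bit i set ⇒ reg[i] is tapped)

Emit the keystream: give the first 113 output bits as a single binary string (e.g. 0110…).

01101101100101110111101011011010111001100011110110111100101010010001101100010111111011001011010011100000110101110

k : reg_k → out_k, fb_k
0: 0110110110010111011110 → 0, fb=1
1: 1101101100101110111101 → 1, fb=0
2: 1011011001011101111010 → 1, fb=1
3: 0110110010111011110101 → 0, fb=1
4: 1101100101110111101011 → 1, fb=0
5: 1011001011101111010110 → 1, fb=1
6: 0110010111011110101101 → 0, fb=1
7: 1100101110111101011011 → 1, fb=0
8: 1001011101111010110110 → 1, fb=1
9: 0010111011110101101101 → 0, fb=0
10: 0101110111101011011010 → 0, fb=1
11: 1011101111010110110101 → 1, fb=1
12: 0111011110101101101011 → 0, fb=1
13: 1110111101011011010111 → 1, fb=0
14: 1101111010110110101110 → 1, fb=0
15: 1011110101101101011100 → 1, fb=1
16: 0111101011011010111001 → 0, fb=1
17: 1111010110110101110011 → 1, fb=0
18: 1110101101101011100110 → 1, fb=0
19: 1101011011010111001100 → 1, fb=0
20: 1010110110101110011000 → 1, fb=1
21: 0101101101011100110001 → 0, fb=1
22: 1011011010111001100011 → 1, fb=1
23: 0110110101110011000111 → 0, fb=1
24: 1101101011100110001111 → 1, fb=0
25: 1011010111001100011110 → 1, fb=1
26: 0110101110011000111101 → 0, fb=1
27: 1101011100110001111011 → 1, fb=0
28: 1010111001100011110110 → 1, fb=1
29: 0101110011000111101101 → 0, fb=1
30: 1011100110001111011011 → 1, fb=1
31: 0111001100011110110111 → 0, fb=1
32: 1110011000111101101111 → 1, fb=0
33: 1100110001111011011110 → 1, fb=0
34: 1001100011110110111100 → 1, fb=1
35: 0011000111101101111001 → 0, fb=0
36: 0110001111011011110010 → 0, fb=1
37: 1100011110110111100101 → 1, fb=0
38: 1000111101101111001010 → 1, fb=1
39: 0001111011011110010101 → 0, fb=0
40: 0011110110111100101010 → 0, fb=0
41: 0111101101111001010100 → 0, fb=1
42: 1111011011110010101001 → 1, fb=0
43: 1110110111100101010010 → 1, fb=0
44: 1101101111001010100100 → 1, fb=0
45: 1011011110010101001000 → 1, fb=1
46: 0110111100101010010001 → 0, fb=1
47: 1101111001010100100011 → 1, fb=0
48: 1011110010101001000110 → 1, fb=1
49: 0111100101010010001101 → 0, fb=1
50: 1111001010100100011011 → 1, fb=0
51: 1110010101001000110110 → 1, fb=0
52: 1100101010010001101100 → 1, fb=0
53: 1001010100100011011000 → 1, fb=1
54: 0010101001000110110001 → 0, fb=0
55: 0101010010001101100010 → 0, fb=1
56: 1010100100011011000101 → 1, fb=1
57: 0101001000110110001011 → 0, fb=1
58: 1010010001101100010111 → 1, fb=1
59: 0100100011011000101111 → 0, fb=1
60: 1001000110110001011111 → 1, fb=1
61: 0010001101100010111111 → 0, fb=0
62: 0100011011000101111110 → 0, fb=1
63: 1000110110001011111101 → 1, fb=1
64: 0001101100010111111011 → 0, fb=0
65: 0011011000101111110110 → 0, fb=0
66: 0110110001011111101100 → 0, fb=1
67: 1101100010111111011001 → 1, fb=0
68: 1011000101111110110010 → 1, fb=1
69: 0110001011111101100101 → 0, fb=1
70: 1100010111111011001011 → 1, fb=0
71: 1000101111110110010110 → 1, fb=1
72: 0001011111101100101101 → 0, fb=0
73: 0010111111011001011010 → 0, fb=0
74: 0101111110110010110100 → 0, fb=1
75: 1011111101100101101001 → 1, fb=1
76: 0111111011001011010011 → 0, fb=1
77: 1111110110010110100111 → 1, fb=0
78: 1111101100101101001110 → 1, fb=0
79: 1111011001011010011100 → 1, fb=0
80: 1110110010110100111000 → 1, fb=0
81: 1101100101101001110000 → 1, fb=0
82: 1011001011010011100000 → 1, fb=1
83: 0110010110100111000001 → 0, fb=1
84: 1100101101001110000011 → 1, fb=0
85: 1001011010011100000110 → 1, fb=1
86: 0010110100111000001101 → 0, fb=0
87: 0101101001110000011010 → 0, fb=1
88: 1011010011100000110101 → 1, fb=1
89: 0110100111000001101011 → 0, fb=1
90: 1101001110000011010111 → 1, fb=0
91: 1010011100000110101110 → 1, fb=1
92: 0100111000001101011101 → 0, fb=1
93: 1001110000011010111011 → 1, fb=1
94: 0011100000110101110111 → 0, fb=0
95: 0111000001101011101110 → 0, fb=1
96: 1110000011010111011101 → 1, fb=0
97: 1100000110101110111010 → 1, fb=0
98: 1000001101011101110100 → 1, fb=1
99: 0000011010111011101001 → 0, fb=0
100: 0000110101110111010010 → 0, fb=0
101: 0001101011101110100100 → 0, fb=0
102: 0011010111011101001000 → 0, fb=0
103: 0110101110111010010000 → 0, fb=1
104: 1101011101110100100001 → 1, fb=0
105: 1010111011101001000010 → 1, fb=1
106: 0101110111010010000101 → 0, fb=1
107: 1011101110100100001011 → 1, fb=1
108: 0111011101001000010111 → 0, fb=1
109: 1110111010010000101111 → 1, fb=0
110: 1101110100100001011110 → 1, fb=0
111: 1011101001000010111100 → 1, fb=1
112: 0111010010000101111001 → 0, fb=1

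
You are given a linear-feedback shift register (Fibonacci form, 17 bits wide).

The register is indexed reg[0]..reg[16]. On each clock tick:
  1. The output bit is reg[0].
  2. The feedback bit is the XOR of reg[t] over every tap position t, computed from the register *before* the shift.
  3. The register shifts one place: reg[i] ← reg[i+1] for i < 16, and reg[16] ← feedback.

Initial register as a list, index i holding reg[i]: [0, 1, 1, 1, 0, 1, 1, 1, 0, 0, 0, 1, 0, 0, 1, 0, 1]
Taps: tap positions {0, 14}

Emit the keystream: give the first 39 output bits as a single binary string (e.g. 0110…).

011101110001001011100111011001011100101

k : reg_k → out_k, fb_k
0: 01110111000100101 → 0, fb=1
1: 11101110001001011 → 1, fb=1
2: 11011100010010111 → 1, fb=0
3: 10111000100101110 → 1, fb=0
4: 01110001001011100 → 0, fb=1
5: 11100010010111001 → 1, fb=1
6: 11000100101110011 → 1, fb=1
7: 10001001011100111 → 1, fb=0
8: 00010010111001110 → 0, fb=1
9: 00100101110011101 → 0, fb=1
10: 01001011100111011 → 0, fb=0
11: 10010111001110110 → 1, fb=0
12: 00101110011101100 → 0, fb=1
13: 01011100111011001 → 0, fb=0
14: 10111001110110010 → 1, fb=1
15: 01110011101100101 → 0, fb=1
16: 11100111011001011 → 1, fb=1
17: 11001110110010111 → 1, fb=0
18: 10011101100101110 → 1, fb=0
19: 00111011001011100 → 0, fb=1
20: 01110110010111001 → 0, fb=0
21: 11101100101110010 → 1, fb=1
22: 11011001011100101 → 1, fb=0
23: 10110010111001010 → 1, fb=1
24: 01100101110010101 → 0, fb=1
25: 11001011100101011 → 1, fb=1
26: 10010111001010111 → 1, fb=0
27: 00101110010101110 → 0, fb=1
28: 01011100101011101 → 0, fb=1
29: 10111001010111011 → 1, fb=1
30: 01110010101110111 → 0, fb=1
31: 11100101011101111 → 1, fb=0
32: 11001010111011110 → 1, fb=0
33: 10010101110111100 → 1, fb=0
34: 00101011101111000 → 0, fb=0
35: 01010111011110000 → 0, fb=0
36: 10101110111100000 → 1, fb=1
37: 01011101111000001 → 0, fb=0
38: 10111011110000010 → 1, fb=1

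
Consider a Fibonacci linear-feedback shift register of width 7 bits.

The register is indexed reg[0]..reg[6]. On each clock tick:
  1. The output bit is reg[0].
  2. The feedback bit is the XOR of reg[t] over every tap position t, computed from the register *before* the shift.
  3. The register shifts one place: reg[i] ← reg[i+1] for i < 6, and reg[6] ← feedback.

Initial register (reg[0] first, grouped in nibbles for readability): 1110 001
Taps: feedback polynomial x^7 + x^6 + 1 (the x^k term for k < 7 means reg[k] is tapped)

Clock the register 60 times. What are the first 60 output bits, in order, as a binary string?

k : reg_k → out_k, fb_k
0: 1110001 → 1, fb=0
1: 1100010 → 1, fb=1
2: 1000101 → 1, fb=0
3: 0001010 → 0, fb=0
4: 0010100 → 0, fb=0
5: 0101000 → 0, fb=0
6: 1010000 → 1, fb=1
7: 0100001 → 0, fb=1
8: 1000011 → 1, fb=0
9: 0000110 → 0, fb=0
10: 0001100 → 0, fb=0
11: 0011000 → 0, fb=0
12: 0110000 → 0, fb=0
13: 1100000 → 1, fb=1
14: 1000001 → 1, fb=0
15: 0000010 → 0, fb=0
16: 0000100 → 0, fb=0
17: 0001000 → 0, fb=0
18: 0010000 → 0, fb=0
19: 0100000 → 0, fb=0
20: 1000000 → 1, fb=1
21: 0000001 → 0, fb=1
22: 0000011 → 0, fb=1
23: 0000111 → 0, fb=1
24: 0001111 → 0, fb=1
25: 0011111 → 0, fb=1
26: 0111111 → 0, fb=1
27: 1111111 → 1, fb=0
28: 1111110 → 1, fb=1
29: 1111101 → 1, fb=0
30: 1111010 → 1, fb=1
31: 1110101 → 1, fb=0
32: 1101010 → 1, fb=1
33: 1010101 → 1, fb=0
34: 0101010 → 0, fb=0
35: 1010100 → 1, fb=1
36: 0101001 → 0, fb=1
37: 1010011 → 1, fb=0
38: 0100110 → 0, fb=0
39: 1001100 → 1, fb=1
40: 0011001 → 0, fb=1
41: 0110011 → 0, fb=1
42: 1100111 → 1, fb=0
43: 1001110 → 1, fb=1
44: 0011101 → 0, fb=1
45: 0111011 → 0, fb=1
46: 1110111 → 1, fb=0
47: 1101110 → 1, fb=1
48: 1011101 → 1, fb=0
49: 0111010 → 0, fb=0
50: 1110100 → 1, fb=1
51: 1101001 → 1, fb=0
52: 1010010 → 1, fb=1
53: 0100101 → 0, fb=1
54: 1001011 → 1, fb=0
55: 0010110 → 0, fb=0
56: 0101100 → 0, fb=0
57: 1011000 → 1, fb=1
58: 0110001 → 0, fb=1
59: 1100011 → 1, fb=0

111000101000011000001000000111111101010100110011101110100101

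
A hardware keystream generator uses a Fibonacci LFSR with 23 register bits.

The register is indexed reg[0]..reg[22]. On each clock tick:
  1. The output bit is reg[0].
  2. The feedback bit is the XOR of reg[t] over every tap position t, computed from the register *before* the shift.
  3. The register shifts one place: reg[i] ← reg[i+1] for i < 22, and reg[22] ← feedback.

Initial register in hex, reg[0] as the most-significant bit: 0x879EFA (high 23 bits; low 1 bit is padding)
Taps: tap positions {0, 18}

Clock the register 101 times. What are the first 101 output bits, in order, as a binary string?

10000111100111101111101011011001111100100110011010000111110110100001110111100000101100011011011001110

tick  register→output (feedback)
  0  10000111100111101111101→1 (0)
  1  00001111001111011111010→0 (1)
  2  00011110011110111110101→0 (1)
  3  00111100111101111101011→0 (0)
  4  01111001111011111010110→0 (1)
  5  11110011110111110101101→1 (1)
  6  11100111101111101011011→1 (0)
  7  11001111011111010110110→1 (0)
  8  10011110111110101101100→1 (1)
  9  00111101111101011011001→0 (1)
 10  01111011111010110110011→0 (1)
 11  11110111110101101100111→1 (1)
 12  11101111101011011001111→1 (1)
 13  11011111010110110011111→1 (0)
 14  10111110101101100111110→1 (0)
 15  01111101011011001111100→0 (1)
 16  11111010110110011111001→1 (0)
 17  11110101101100111110010→1 (0)
 18  11101011011001111100100→1 (1)
 19  11010110110011111001001→1 (1)
 20  10101101100111110010011→1 (0)
 21  01011011001111100100110→0 (0)
 22  10110110011111001001100→1 (1)
 23  01101100111110010011001→0 (1)
 24  11011001111100100110011→1 (0)
 25  10110011111001001100110→1 (1)
 26  01100111110010011001101→0 (0)
 27  11001111100100110011010→1 (0)
 28  10011111001001100110100→1 (0)
 29  00111110010011001101000→0 (0)
 30  01111100100110011010000→0 (1)
 31  11111001001100110100001→1 (1)
 32  11110010011001101000011→1 (1)
 33  11100100110011010000111→1 (1)
 34  11001001100110100001111→1 (1)
 35  10010011001101000011111→1 (0)
 36  00100110011010000111110→0 (1)
 37  01001100110100001111101→0 (1)
 38  10011001101000011111011→1 (0)
 39  00110011010000111110110→0 (1)
 40  01100110100001111101101→0 (0)
 41  11001101000011111011010→1 (0)
 42  10011010000111110110100→1 (0)
 43  00110100001111101101000→0 (0)
 44  01101000011111011010000→0 (1)
 45  11010000111110110100001→1 (1)
 46  10100001111101101000011→1 (1)
 47  01000011111011010000111→0 (0)
 48  10000111110110100001110→1 (1)
 49  00001111101101000011101→0 (1)
 50  00011111011010000111011→0 (1)
 51  00111110110100001110111→0 (1)
 52  01111101101000011101111→0 (0)
 53  11111011010000111011110→1 (0)
 54  11110110100001110111100→1 (0)
 55  11101101000011101111000→1 (0)
 56  11011010000111011110000→1 (0)
 57  10110100001110111100000→1 (1)
 58  01101000011101111000001→0 (0)
 59  11010000111011110000010→1 (1)
 60  10100001110111100000101→1 (1)
 61  01000011101111000001011→0 (0)
 62  10000111011110000010110→1 (0)
 63  00001110111100000101100→0 (0)
 64  00011101111000001011000→0 (1)
 65  00111011110000010110001→0 (1)
 66  01110111100000101100011→0 (0)
 67  11101111000001011000110→1 (1)
 68  11011110000010110001101→1 (1)
 69  10111100000101100011011→1 (0)
 70  01111000001011000110110→0 (1)
 71  11110000010110001101101→1 (1)
 72  11100000101100011011011→1 (0)
 73  11000001011000110110110→1 (0)
 74  10000010110001101101100→1 (1)
 75  00000101100011011011001→0 (1)
 76  00001011000110110110011→0 (1)
 77  00010110001101101100111→0 (0)
 78  00101100011011011001110→0 (0)
 79  01011000110110110011100→0 (1)
 80  10110001101101100111001→1 (0)
 81  01100011011011001110010→0 (1)
 82  11000110110110011100101→1 (1)
 83  10001101101100111001011→1 (1)
 84  00011011011001110010111→0 (1)
 85  00110110110011100101111→0 (0)
 86  01101101100111001011110→0 (1)
 87  11011011001110010111101→1 (0)
 88  10110110011100101111010→1 (0)
 89  01101100111001011110100→0 (1)
 90  11011001110010111101001→1 (1)
 91  10110011100101111010011→1 (0)
 92  01100111001011110100110→0 (0)
 93  11001110010111101001100→1 (1)
 94  10011100101111010011001→1 (0)
 95  00111001011110100110010→0 (1)
 96  01110010111101001100101→0 (0)
 97  11100101111010011001010→1 (1)
 98  11001011110100110010101→1 (0)
 99  10010111101001100101010→1 (1)
100  00101111010011001010101→0 (1)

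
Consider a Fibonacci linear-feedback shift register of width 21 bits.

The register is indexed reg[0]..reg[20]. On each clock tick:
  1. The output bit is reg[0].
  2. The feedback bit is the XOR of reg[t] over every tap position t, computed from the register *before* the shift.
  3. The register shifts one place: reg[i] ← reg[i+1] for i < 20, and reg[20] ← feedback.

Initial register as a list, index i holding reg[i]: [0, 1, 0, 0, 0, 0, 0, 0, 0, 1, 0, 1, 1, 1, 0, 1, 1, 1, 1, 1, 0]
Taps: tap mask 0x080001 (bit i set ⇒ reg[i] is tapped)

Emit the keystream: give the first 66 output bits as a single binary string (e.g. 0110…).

k : reg_k → out_k, fb_k
0: 010000000101110111110 → 0, fb=1
1: 100000001011101111101 → 1, fb=1
2: 000000010111011111011 → 0, fb=1
3: 000000101110111110111 → 0, fb=1
4: 000001011101111101111 → 0, fb=1
5: 000010111011111011111 → 0, fb=1
6: 000101110111110111111 → 0, fb=1
7: 001011101111101111111 → 0, fb=1
8: 010111011111011111111 → 0, fb=1
9: 101110111110111111111 → 1, fb=0
10: 011101111101111111110 → 0, fb=1
11: 111011111011111111101 → 1, fb=1
12: 110111110111111111011 → 1, fb=0
13: 101111101111111110110 → 1, fb=0
14: 011111011111111101100 → 0, fb=0
15: 111110111111111011000 → 1, fb=1
16: 111101111111110110001 → 1, fb=1
17: 111011111111101100011 → 1, fb=0
18: 110111111111011000110 → 1, fb=0
19: 101111111110110001100 → 1, fb=1
20: 011111111101100011001 → 0, fb=0
21: 111111111011000110010 → 1, fb=0
22: 111111110110001100100 → 1, fb=1
23: 111111101100011001001 → 1, fb=1
24: 111111011000110010011 → 1, fb=0
25: 111110110001100100110 → 1, fb=0
26: 111101100011001001100 → 1, fb=1
27: 111011000110010011001 → 1, fb=1
28: 110110001100100110011 → 1, fb=0
29: 101100011001001100110 → 1, fb=0
30: 011000110010011001100 → 0, fb=0
31: 110001100100110011000 → 1, fb=1
32: 100011001001100110001 → 1, fb=1
33: 000110010011001100011 → 0, fb=1
34: 001100100110011000111 → 0, fb=1
35: 011001001100110001111 → 0, fb=1
36: 110010011001100011111 → 1, fb=0
37: 100100110011000111110 → 1, fb=0
38: 001001100110001111100 → 0, fb=0
39: 010011001100011111000 → 0, fb=0
40: 100110011000111110000 → 1, fb=1
41: 001100110001111100001 → 0, fb=0
42: 011001100011111000010 → 0, fb=1
43: 110011000111110000101 → 1, fb=1
44: 100110001111100001011 → 1, fb=0
45: 001100011111000010110 → 0, fb=1
46: 011000111110000101101 → 0, fb=0
47: 110001111100001011010 → 1, fb=0
48: 100011111000010110100 → 1, fb=1
49: 000111110000101101001 → 0, fb=0
50: 001111100001011010010 → 0, fb=1
51: 011111000010110100101 → 0, fb=0
52: 111110000101101001010 → 1, fb=0
53: 111100001011010010100 → 1, fb=1
54: 111000010110100101001 → 1, fb=1
55: 110000101101001010011 → 1, fb=0
56: 100001011010010100110 → 1, fb=0
57: 000010110100101001100 → 0, fb=0
58: 000101101001010011000 → 0, fb=0
59: 001011010010100110000 → 0, fb=0
60: 010110100101001100000 → 0, fb=0
61: 101101001010011000000 → 1, fb=1
62: 011010010100110000001 → 0, fb=0
63: 110100101001100000010 → 1, fb=0
64: 101001010011000000100 → 1, fb=1
65: 010010100110000001001 → 0, fb=0

010000000101110111110111111111011000110010011001100011111000010110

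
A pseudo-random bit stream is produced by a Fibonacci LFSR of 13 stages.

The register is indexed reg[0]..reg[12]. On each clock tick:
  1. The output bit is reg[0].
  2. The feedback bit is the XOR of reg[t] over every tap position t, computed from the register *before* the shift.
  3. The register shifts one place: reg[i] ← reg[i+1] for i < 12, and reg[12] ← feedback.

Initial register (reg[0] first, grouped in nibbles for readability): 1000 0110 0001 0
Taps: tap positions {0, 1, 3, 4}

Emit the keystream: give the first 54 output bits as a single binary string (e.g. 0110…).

100001100001011011011111000000110100100101011000001001

step | reg (before) | out | fb
   0 | 1000011000010 | 1 | 1
   1 | 0000110000101 | 0 | 1
   2 | 0001100001011 | 0 | 0
   3 | 0011000010110 | 0 | 1
   4 | 0110000101101 | 0 | 1
   5 | 1100001011011 | 1 | 0
   6 | 1000010110110 | 1 | 1
   7 | 0000101101101 | 0 | 1
   8 | 0001011011011 | 0 | 1
   9 | 0010110110111 | 0 | 1
  10 | 0101101101111 | 0 | 1
  11 | 1011011011111 | 1 | 0
  12 | 0110110111110 | 0 | 0
  13 | 1101101111100 | 1 | 0
  14 | 1011011111000 | 1 | 0
  15 | 0110111110000 | 0 | 0
  16 | 1101111100000 | 1 | 0
  17 | 1011111000000 | 1 | 1
  18 | 0111110000001 | 0 | 1
  19 | 1111100000011 | 1 | 0
  20 | 1111000000110 | 1 | 1
  21 | 1110000001101 | 1 | 0
  22 | 1100000011010 | 1 | 0
  23 | 1000000110100 | 1 | 1
  24 | 0000001101001 | 0 | 0
  25 | 0000011010010 | 0 | 0
  26 | 0000110100100 | 0 | 1
  27 | 0001101001001 | 0 | 0
  28 | 0011010010010 | 0 | 1
  29 | 0110100100101 | 0 | 0
  30 | 1101001001010 | 1 | 1
  31 | 1010010010101 | 1 | 1
  32 | 0100100101011 | 0 | 0
  33 | 1001001010110 | 1 | 0
  34 | 0010010101100 | 0 | 0
  35 | 0100101011000 | 0 | 0
  36 | 1001010110000 | 1 | 0
  37 | 0010101100000 | 0 | 1
  38 | 0101011000001 | 0 | 0
  39 | 1010110000010 | 1 | 0
  40 | 0101100000100 | 0 | 1
  41 | 1011000001001 | 1 | 0
  42 | 0110000010010 | 0 | 1
  43 | 1100000100101 | 1 | 0
  44 | 1000001001010 | 1 | 1
  45 | 0000010010101 | 0 | 0
  46 | 0000100101010 | 0 | 1
  47 | 0001001010101 | 0 | 1
  48 | 0010010101011 | 0 | 0
  49 | 0100101010110 | 0 | 0
  50 | 1001010101100 | 1 | 0
  51 | 0010101011000 | 0 | 1
  52 | 0101010110001 | 0 | 0
  53 | 1010101100010 | 1 | 0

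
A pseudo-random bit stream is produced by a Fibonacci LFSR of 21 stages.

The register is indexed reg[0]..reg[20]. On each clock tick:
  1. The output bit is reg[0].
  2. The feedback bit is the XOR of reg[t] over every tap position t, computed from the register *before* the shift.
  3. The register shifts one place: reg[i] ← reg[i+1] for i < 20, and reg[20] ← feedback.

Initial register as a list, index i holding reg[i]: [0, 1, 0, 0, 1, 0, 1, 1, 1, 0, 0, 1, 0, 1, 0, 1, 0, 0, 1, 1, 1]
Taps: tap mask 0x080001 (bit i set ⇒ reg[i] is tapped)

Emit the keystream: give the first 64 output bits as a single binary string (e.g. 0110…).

0100101110010101001111010001101000100001100010100100000101011010

step | reg (before) | out | fb
   0 | 010010111001010100111 | 0 | 1
   1 | 100101110010101001111 | 1 | 0
   2 | 001011100101010011110 | 0 | 1
   3 | 010111001010100111101 | 0 | 0
   4 | 101110010101001111010 | 1 | 0
   5 | 011100101010011110100 | 0 | 0
   6 | 111001010100111101000 | 1 | 1
   7 | 110010101001111010001 | 1 | 1
   8 | 100101010011110100011 | 1 | 0
   9 | 001010100111101000110 | 0 | 1
  10 | 010101001111010001101 | 0 | 0
  11 | 101010011110100011010 | 1 | 0
  12 | 010100111101000110100 | 0 | 0
  13 | 101001111010001101000 | 1 | 1
  14 | 010011110100011010001 | 0 | 0
  15 | 100111101000110100010 | 1 | 0
  16 | 001111010001101000100 | 0 | 0
  17 | 011110100011010001000 | 0 | 0
  18 | 111101000110100010000 | 1 | 1
  19 | 111010001101000100001 | 1 | 1
  20 | 110100011010001000011 | 1 | 0
  21 | 101000110100010000110 | 1 | 0
  22 | 010001101000100001100 | 0 | 0
  23 | 100011010001000011000 | 1 | 1
  24 | 000110100010000110001 | 0 | 0
  25 | 001101000100001100010 | 0 | 1
  26 | 011010001000011000101 | 0 | 0
  27 | 110100010000110001010 | 1 | 0
  28 | 101000100001100010100 | 1 | 1
  29 | 010001000011000101001 | 0 | 0
  30 | 100010000110001010010 | 1 | 0
  31 | 000100001100010100100 | 0 | 0
  32 | 001000011000101001000 | 0 | 0
  33 | 010000110001010010000 | 0 | 0
  34 | 100001100010100100000 | 1 | 1
  35 | 000011000101001000001 | 0 | 0
  36 | 000110001010010000010 | 0 | 1
  37 | 001100010100100000101 | 0 | 0
  38 | 011000101001000001010 | 0 | 1
  39 | 110001010010000010101 | 1 | 1
  40 | 100010100100000101011 | 1 | 0
  41 | 000101001000001010110 | 0 | 1
  42 | 001010010000010101101 | 0 | 0
  43 | 010100100000101011010 | 0 | 1
  44 | 101001000001010110101 | 1 | 1
  45 | 010010000010101101011 | 0 | 1
  46 | 100100000101011010111 | 1 | 0
  47 | 001000001010110101110 | 0 | 1
  48 | 010000010101101011101 | 0 | 0
  49 | 100000101011010111010 | 1 | 0
  50 | 000001010110101110100 | 0 | 0
  51 | 000010101101011101000 | 0 | 0
  52 | 000101011010111010000 | 0 | 0
  53 | 001010110101110100000 | 0 | 0
  54 | 010101101011101000000 | 0 | 0
  55 | 101011010111010000000 | 1 | 1
  56 | 010110101110100000001 | 0 | 0
  57 | 101101011101000000010 | 1 | 0
  58 | 011010111010000000100 | 0 | 0
  59 | 110101110100000001000 | 1 | 1
  60 | 101011101000000010001 | 1 | 1
  61 | 010111010000000100011 | 0 | 1
  62 | 101110100000001000111 | 1 | 0
  63 | 011101000000010001110 | 0 | 1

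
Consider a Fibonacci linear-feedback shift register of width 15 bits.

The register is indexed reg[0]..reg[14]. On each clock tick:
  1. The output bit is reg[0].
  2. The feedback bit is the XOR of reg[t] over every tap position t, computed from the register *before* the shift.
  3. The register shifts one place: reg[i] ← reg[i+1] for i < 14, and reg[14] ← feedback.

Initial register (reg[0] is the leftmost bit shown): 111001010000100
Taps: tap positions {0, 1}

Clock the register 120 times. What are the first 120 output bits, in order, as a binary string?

k : reg_k → out_k, fb_k
0: 111001010000100 → 1, fb=0
1: 110010100001000 → 1, fb=0
2: 100101000010000 → 1, fb=1
3: 001010000100001 → 0, fb=0
4: 010100001000010 → 0, fb=1
5: 101000010000101 → 1, fb=1
6: 010000100001011 → 0, fb=1
7: 100001000010111 → 1, fb=1
8: 000010000101111 → 0, fb=0
9: 000100001011110 → 0, fb=0
10: 001000010111100 → 0, fb=0
11: 010000101111000 → 0, fb=1
12: 100001011110001 → 1, fb=1
13: 000010111100011 → 0, fb=0
14: 000101111000110 → 0, fb=0
15: 001011110001100 → 0, fb=0
16: 010111100011000 → 0, fb=1
17: 101111000110001 → 1, fb=1
18: 011110001100011 → 0, fb=1
19: 111100011000111 → 1, fb=0
20: 111000110001110 → 1, fb=0
21: 110001100011100 → 1, fb=0
22: 100011000111000 → 1, fb=1
23: 000110001110001 → 0, fb=0
24: 001100011100010 → 0, fb=0
25: 011000111000100 → 0, fb=1
26: 110001110001001 → 1, fb=0
27: 100011100010010 → 1, fb=1
28: 000111000100101 → 0, fb=0
29: 001110001001010 → 0, fb=0
30: 011100010010100 → 0, fb=1
31: 111000100101001 → 1, fb=0
32: 110001001010010 → 1, fb=0
33: 100010010100100 → 1, fb=1
34: 000100101001001 → 0, fb=0
35: 001001010010010 → 0, fb=0
36: 010010100100100 → 0, fb=1
37: 100101001001001 → 1, fb=1
38: 001010010010011 → 0, fb=0
39: 010100100100110 → 0, fb=1
40: 101001001001101 → 1, fb=1
41: 010010010011011 → 0, fb=1
42: 100100100110111 → 1, fb=1
43: 001001001101111 → 0, fb=0
44: 010010011011110 → 0, fb=1
45: 100100110111101 → 1, fb=1
46: 001001101111011 → 0, fb=0
47: 010011011110110 → 0, fb=1
48: 100110111101101 → 1, fb=1
49: 001101111011011 → 0, fb=0
50: 011011110110110 → 0, fb=1
51: 110111101101101 → 1, fb=0
52: 101111011011010 → 1, fb=1
53: 011110110110101 → 0, fb=1
54: 111101101101011 → 1, fb=0
55: 111011011010110 → 1, fb=0
56: 110110110101100 → 1, fb=0
57: 101101101011000 → 1, fb=1
58: 011011010110001 → 0, fb=1
59: 110110101100011 → 1, fb=0
60: 101101011000110 → 1, fb=1
61: 011010110001101 → 0, fb=1
62: 110101100011011 → 1, fb=0
63: 101011000110110 → 1, fb=1
64: 010110001101101 → 0, fb=1
65: 101100011011011 → 1, fb=1
66: 011000110110111 → 0, fb=1
67: 110001101101111 → 1, fb=0
68: 100011011011110 → 1, fb=1
69: 000110110111101 → 0, fb=0
70: 001101101111010 → 0, fb=0
71: 011011011110100 → 0, fb=1
72: 110110111101001 → 1, fb=0
73: 101101111010010 → 1, fb=1
74: 011011110100101 → 0, fb=1
75: 110111101001011 → 1, fb=0
76: 101111010010110 → 1, fb=1
77: 011110100101101 → 0, fb=1
78: 111101001011011 → 1, fb=0
79: 111010010110110 → 1, fb=0
80: 110100101101100 → 1, fb=0
81: 101001011011000 → 1, fb=1
82: 010010110110001 → 0, fb=1
83: 100101101100011 → 1, fb=1
84: 001011011000111 → 0, fb=0
85: 010110110001110 → 0, fb=1
86: 101101100011101 → 1, fb=1
87: 011011000111011 → 0, fb=1
88: 110110001110111 → 1, fb=0
89: 101100011101110 → 1, fb=1
90: 011000111011101 → 0, fb=1
91: 110001110111011 → 1, fb=0
92: 100011101110110 → 1, fb=1
93: 000111011101101 → 0, fb=0
94: 001110111011010 → 0, fb=0
95: 011101110110100 → 0, fb=1
96: 111011101101001 → 1, fb=0
97: 110111011010010 → 1, fb=0
98: 101110110100100 → 1, fb=1
99: 011101101001001 → 0, fb=1
100: 111011010010011 → 1, fb=0
101: 110110100100110 → 1, fb=0
102: 101101001001100 → 1, fb=1
103: 011010010011001 → 0, fb=1
104: 110100100110011 → 1, fb=0
105: 101001001100110 → 1, fb=1
106: 010010011001101 → 0, fb=1
107: 100100110011011 → 1, fb=1
108: 001001100110111 → 0, fb=0
109: 010011001101110 → 0, fb=1
110: 100110011011101 → 1, fb=1
111: 001100110111011 → 0, fb=0
112: 011001101110110 → 0, fb=1
113: 110011011101101 → 1, fb=0
114: 100110111011010 → 1, fb=1
115: 001101110110101 → 0, fb=0
116: 011011101101010 → 0, fb=1
117: 110111011010101 → 1, fb=0
118: 101110110101010 → 1, fb=1
119: 011101101010101 → 0, fb=1

111001010000100001011110001100011100010010100100100110111101101101011000110110111101001011011000111011101101001001100110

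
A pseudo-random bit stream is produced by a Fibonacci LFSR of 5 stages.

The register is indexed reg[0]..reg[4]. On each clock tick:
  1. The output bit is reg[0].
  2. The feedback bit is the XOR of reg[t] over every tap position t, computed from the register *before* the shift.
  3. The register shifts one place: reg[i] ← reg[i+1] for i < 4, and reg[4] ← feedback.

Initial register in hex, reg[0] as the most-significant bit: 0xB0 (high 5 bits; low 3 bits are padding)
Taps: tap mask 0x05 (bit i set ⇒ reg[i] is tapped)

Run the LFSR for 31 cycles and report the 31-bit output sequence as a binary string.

1011001111100011011101010000100

step | reg (before) | out | fb
   0 | 10110 | 1 | 0
   1 | 01100 | 0 | 1
   2 | 11001 | 1 | 1
   3 | 10011 | 1 | 1
   4 | 00111 | 0 | 1
   5 | 01111 | 0 | 1
   6 | 11111 | 1 | 0
   7 | 11110 | 1 | 0
   8 | 11100 | 1 | 0
   9 | 11000 | 1 | 1
  10 | 10001 | 1 | 1
  11 | 00011 | 0 | 0
  12 | 00110 | 0 | 1
  13 | 01101 | 0 | 1
  14 | 11011 | 1 | 1
  15 | 10111 | 1 | 0
  16 | 01110 | 0 | 1
  17 | 11101 | 1 | 0
  18 | 11010 | 1 | 1
  19 | 10101 | 1 | 0
  20 | 01010 | 0 | 0
  21 | 10100 | 1 | 0
  22 | 01000 | 0 | 0
  23 | 10000 | 1 | 1
  24 | 00001 | 0 | 0
  25 | 00010 | 0 | 0
  26 | 00100 | 0 | 1
  27 | 01001 | 0 | 0
  28 | 10010 | 1 | 1
  29 | 00101 | 0 | 1
  30 | 01011 | 0 | 0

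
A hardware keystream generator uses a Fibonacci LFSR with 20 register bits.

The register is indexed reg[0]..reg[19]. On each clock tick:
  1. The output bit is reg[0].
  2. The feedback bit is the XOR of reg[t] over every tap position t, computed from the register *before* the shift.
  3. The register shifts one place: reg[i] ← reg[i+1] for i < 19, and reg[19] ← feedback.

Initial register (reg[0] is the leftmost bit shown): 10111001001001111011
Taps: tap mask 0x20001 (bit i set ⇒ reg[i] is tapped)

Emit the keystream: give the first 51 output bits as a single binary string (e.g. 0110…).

tick  register→output (feedback)
  0  10111001001001111011→1 (1)
  1  01110010010011110111→0 (1)
  2  11100100100111101111→1 (0)
  3  11001001001111011110→1 (0)
  4  10010010011110111100→1 (0)
  5  00100100111101111000→0 (0)
  6  01001001111011110000→0 (0)
  7  10010011110111100000→1 (1)
  8  00100111101111000001→0 (0)
  9  01001111011110000010→0 (0)
 10  10011110111100000100→1 (0)
 11  00111101111000001000→0 (0)
 12  01111011110000010000→0 (0)
 13  11110111100000100000→1 (1)
 14  11101111000001000001→1 (1)
 15  11011110000010000011→1 (1)
 16  10111100000100000111→1 (0)
 17  01111000001000001110→0 (1)
 18  11110000010000011101→1 (0)
 19  11100000100000111010→1 (1)
 20  11000001000001110101→1 (0)
 21  10000010000011101010→1 (1)
 22  00000100000111010101→0 (1)
 23  00001000001110101011→0 (0)
 24  00010000011101010110→0 (1)
 25  00100000111010101101→0 (1)
 26  01000001110101011011→0 (0)
 27  10000011101010110110→1 (0)
 28  00000111010101101100→0 (1)
 29  00001110101011011001→0 (0)
 30  00011101010110110010→0 (0)
 31  00111010101101100100→0 (1)
 32  01110101011011001001→0 (0)
 33  11101010110110010010→1 (1)
 34  11010101101100100101→1 (0)
 35  10101011011001001010→1 (1)
 36  01010110110010010101→0 (1)
 37  10101101100100101011→1 (1)
 38  01011011001001010111→0 (1)
 39  10110110010010101111→1 (0)
 40  01101100100101011110→0 (1)
 41  11011001001010111101→1 (0)
 42  10110010010101111010→1 (1)
 43  01100100101011110101→0 (1)
 44  11001001010111101011→1 (1)
 45  10010010101111010111→1 (0)
 46  00100101011110101110→0 (1)
 47  01001010111101011101→0 (1)
 48  10010101111010111011→1 (1)
 49  00101011110101110111→0 (1)
 50  01010111101011101111→0 (1)

101110010010011110111100000100000111010101101100100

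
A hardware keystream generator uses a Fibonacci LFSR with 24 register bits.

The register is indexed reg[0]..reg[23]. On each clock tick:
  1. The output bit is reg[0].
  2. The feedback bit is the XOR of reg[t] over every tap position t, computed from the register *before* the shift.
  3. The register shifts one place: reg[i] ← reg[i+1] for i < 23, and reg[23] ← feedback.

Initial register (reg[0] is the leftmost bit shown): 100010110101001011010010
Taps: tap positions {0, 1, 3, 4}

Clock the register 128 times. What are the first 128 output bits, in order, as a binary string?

10001011010100101101001001110010010011001100001000100000011111110111010101100100100011010110001011000001001010101001110101011000

step | reg (before) | out | fb
   0 | 100010110101001011010010 | 1 | 0
   1 | 000101101010010110100100 | 0 | 1
   2 | 001011010100101101001001 | 0 | 1
   3 | 010110101001011010010011 | 0 | 1
   4 | 101101010010110100100111 | 1 | 0
   5 | 011010100101101001001110 | 0 | 0
   6 | 110101001011010010011100 | 1 | 1
   7 | 101010010110100100111001 | 1 | 0
   8 | 010100101101001001110010 | 0 | 0
   9 | 101001011010010011100100 | 1 | 1
  10 | 010010110100100111001001 | 0 | 0
  11 | 100101101001001110010010 | 1 | 0
  12 | 001011010010011100100100 | 0 | 1
  13 | 010110100100111001001001 | 0 | 1
  14 | 101101001001110010010011 | 1 | 0
  15 | 011010010011100100100110 | 0 | 0
  16 | 110100100111001001001100 | 1 | 1
  17 | 101001001110010010011001 | 1 | 1
  18 | 010010011100100100110011 | 0 | 0
  19 | 100100111001001001100110 | 1 | 0
  20 | 001001110010010011001100 | 0 | 0
  21 | 010011100100100110011000 | 0 | 0
  22 | 100111001001001100110000 | 1 | 1
  23 | 001110010010011001100001 | 0 | 0
  24 | 011100100100110011000010 | 0 | 0
  25 | 111001001001100110000100 | 1 | 0
  26 | 110010010011001100001000 | 1 | 1
  27 | 100100100110011000010001 | 1 | 0
  28 | 001001001100110000100010 | 0 | 0
  29 | 010010011001100001000100 | 0 | 0
  30 | 100100110011000010001000 | 1 | 0
  31 | 001001100110000100010000 | 0 | 0
  32 | 010011001100001000100000 | 0 | 0
  33 | 100110011000010001000000 | 1 | 1
  34 | 001100110000100010000001 | 0 | 1
  35 | 011001100001000100000011 | 0 | 1
  36 | 110011000010001000000111 | 1 | 1
  37 | 100110000100010000001111 | 1 | 1
  38 | 001100001000100000011111 | 0 | 1
  39 | 011000010001000000111111 | 0 | 1
  40 | 110000100010000001111111 | 1 | 0
  41 | 100001000100000011111110 | 1 | 1
  42 | 000010001000000111111101 | 0 | 1
  43 | 000100010000001111111011 | 0 | 1
  44 | 001000100000011111110111 | 0 | 0
  45 | 010001000000111111101110 | 0 | 1
  46 | 100010000001111111011101 | 1 | 0
  47 | 000100000011111110111010 | 0 | 1
  48 | 001000000111111101110101 | 0 | 0
  49 | 010000001111111011101010 | 0 | 1
  50 | 100000011111110111010101 | 1 | 1
  51 | 000000111111101110101011 | 0 | 0
  52 | 000001111111011101010110 | 0 | 0
  53 | 000011111110111010101100 | 0 | 1
  54 | 000111111101110101011001 | 0 | 0
  55 | 001111111011101010110010 | 0 | 0
  56 | 011111110111010101100100 | 0 | 1
  57 | 111111101110101011001001 | 1 | 0
  58 | 111111011101010110010010 | 1 | 0
  59 | 111110111010101100100100 | 1 | 0
  60 | 111101110101011001001000 | 1 | 1
  61 | 111011101010110010010001 | 1 | 1
  62 | 110111010101100100100011 | 1 | 0
  63 | 101110101011001001000110 | 1 | 1
  64 | 011101010110010010001101 | 0 | 0
  65 | 111010101100100100011010 | 1 | 1
  66 | 110101011001001000110101 | 1 | 1
  67 | 101010110010010001101011 | 1 | 0
  68 | 010101100100100011010110 | 0 | 0
  69 | 101011001001000110101100 | 1 | 0
  70 | 010110010010001101011000 | 0 | 1
  71 | 101100100100011010110001 | 1 | 0
  72 | 011001001000110101100010 | 0 | 1
  73 | 110010010001101011000101 | 1 | 1
  74 | 100100100011010110001011 | 1 | 0
  75 | 001001000110101100010110 | 0 | 0
  76 | 010010001101011000101100 | 0 | 0
  77 | 100100011010110001011000 | 1 | 0
  78 | 001000110101100010110000 | 0 | 0
  79 | 010001101011000101100000 | 0 | 1
  80 | 100011010110001011000001 | 1 | 0
  81 | 000110101100010110000010 | 0 | 0
  82 | 001101011000101100000100 | 0 | 1
  83 | 011010110001011000001001 | 0 | 0
  84 | 110101100010110000010010 | 1 | 1
  85 | 101011000101100000100101 | 1 | 0
  86 | 010110001011000001001010 | 0 | 1
  87 | 101100010110000010010101 | 1 | 0
  88 | 011000101100000100101010 | 0 | 1
  89 | 110001011000001001010101 | 1 | 0
  90 | 100010110000010010101010 | 1 | 0
  91 | 000101100000100101010100 | 0 | 1
  92 | 001011000001001010101001 | 0 | 1
  93 | 010110000010010101010011 | 0 | 1
  94 | 101100000100101010100111 | 1 | 0
  95 | 011000001001010101001110 | 0 | 1
  96 | 110000010010101010011101 | 1 | 0
  97 | 100000100101010100111010 | 1 | 1
  98 | 000001001010101001110101 | 0 | 0
  99 | 000010010101010011101010 | 0 | 1
 100 | 000100101010100111010101 | 0 | 1
 101 | 001001010101001110101011 | 0 | 0
 102 | 010010101010011101010110 | 0 | 0
 103 | 100101010100111010101100 | 1 | 0
 104 | 001010101001110101011000 | 0 | 1
 105 | 010101010011101010110001 | 0 | 0
 106 | 101010100111010101100010 | 1 | 0
 107 | 010101001110101011000100 | 0 | 0
 108 | 101010011101010110001000 | 1 | 0
 109 | 010100111010101100010000 | 0 | 0
 110 | 101001110101011000100000 | 1 | 1
 111 | 010011101010110001000001 | 0 | 0
 112 | 100111010101100010000010 | 1 | 1
 113 | 001110101011000100000101 | 0 | 0
 114 | 011101010110001000001010 | 0 | 0
 115 | 111010101100010000010100 | 1 | 1
 116 | 110101011000100000101001 | 1 | 1
 117 | 101010110001000001010011 | 1 | 0
 118 | 010101100010000010100110 | 0 | 0
 119 | 101011000100000101001100 | 1 | 0
 120 | 010110001000001010011000 | 0 | 1
 121 | 101100010000010100110001 | 1 | 0
 122 | 011000100000101001100010 | 0 | 1
 123 | 110001000001010011000101 | 1 | 0
 124 | 100010000010100110001010 | 1 | 0
 125 | 000100000101001100010100 | 0 | 1
 126 | 001000001010011000101001 | 0 | 0
 127 | 010000010100110001010010 | 0 | 1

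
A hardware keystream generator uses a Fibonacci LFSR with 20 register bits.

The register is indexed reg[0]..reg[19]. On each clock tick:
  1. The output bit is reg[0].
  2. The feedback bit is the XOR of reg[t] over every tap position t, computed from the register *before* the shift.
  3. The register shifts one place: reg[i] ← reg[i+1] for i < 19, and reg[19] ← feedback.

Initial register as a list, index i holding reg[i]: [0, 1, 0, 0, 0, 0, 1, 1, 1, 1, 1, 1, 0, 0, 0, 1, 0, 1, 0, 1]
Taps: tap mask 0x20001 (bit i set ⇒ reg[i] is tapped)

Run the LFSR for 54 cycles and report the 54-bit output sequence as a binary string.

010000111111000101011111110001111110100011100000011100

k : reg_k → out_k, fb_k
0: 01000011111100010101 → 0, fb=1
1: 10000111111000101011 → 1, fb=1
2: 00001111110001010111 → 0, fb=1
3: 00011111100010101111 → 0, fb=1
4: 00111111000101011111 → 0, fb=1
5: 01111110001010111111 → 0, fb=1
6: 11111100010101111111 → 1, fb=0
7: 11111000101011111110 → 1, fb=0
8: 11110001010111111100 → 1, fb=0
9: 11100010101111111000 → 1, fb=1
10: 11000101011111110001 → 1, fb=1
11: 10001010111111100011 → 1, fb=1
12: 00010101111111000111 → 0, fb=1
13: 00101011111110001111 → 0, fb=1
14: 01010111111100011111 → 0, fb=1
15: 10101111111000111111 → 1, fb=0
16: 01011111110001111110 → 0, fb=1
17: 10111111100011111101 → 1, fb=0
18: 01111111000111111010 → 0, fb=0
19: 11111110001111110100 → 1, fb=0
20: 11111100011111101000 → 1, fb=1
21: 11111000111111010001 → 1, fb=1
22: 11110001111110100011 → 1, fb=1
23: 11100011111101000111 → 1, fb=0
24: 11000111111010001110 → 1, fb=0
25: 10001111110100011100 → 1, fb=0
26: 00011111101000111000 → 0, fb=0
27: 00111111010001110000 → 0, fb=0
28: 01111110100011100000 → 0, fb=0
29: 11111101000111000000 → 1, fb=1
30: 11111010001110000001 → 1, fb=1
31: 11110100011100000011 → 1, fb=1
32: 11101000111000000111 → 1, fb=0
33: 11010001110000001110 → 1, fb=0
34: 10100011100000011100 → 1, fb=0
35: 01000111000000111000 → 0, fb=0
36: 10001110000001110000 → 1, fb=1
37: 00011100000011100001 → 0, fb=0
38: 00111000000111000010 → 0, fb=0
39: 01110000001110000100 → 0, fb=1
40: 11100000011100001001 → 1, fb=1
41: 11000000111000010011 → 1, fb=1
42: 10000001110000100111 → 1, fb=0
43: 00000011100001001110 → 0, fb=1
44: 00000111000010011101 → 0, fb=1
45: 00001110000100111011 → 0, fb=0
46: 00011100001001110110 → 0, fb=1
47: 00111000010011101101 → 0, fb=1
48: 01110000100111011011 → 0, fb=0
49: 11100001001110110110 → 1, fb=0
50: 11000010011101101100 → 1, fb=0
51: 10000100111011011000 → 1, fb=1
52: 00001001110110110001 → 0, fb=0
53: 00010011101101100010 → 0, fb=0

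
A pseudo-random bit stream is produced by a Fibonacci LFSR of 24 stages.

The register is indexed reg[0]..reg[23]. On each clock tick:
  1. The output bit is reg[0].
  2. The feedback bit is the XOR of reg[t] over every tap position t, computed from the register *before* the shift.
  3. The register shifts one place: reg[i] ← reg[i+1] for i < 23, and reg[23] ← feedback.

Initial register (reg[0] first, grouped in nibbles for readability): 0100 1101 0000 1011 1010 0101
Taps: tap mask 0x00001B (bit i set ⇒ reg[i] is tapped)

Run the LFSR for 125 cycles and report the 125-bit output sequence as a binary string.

k : reg_k → out_k, fb_k
0: 010011010000101110100101 → 0, fb=0
1: 100110100001011101001010 → 1, fb=1
2: 001101000010111010010101 → 0, fb=1
3: 011010000101110100101011 → 0, fb=0
4: 110100001011101001010110 → 1, fb=1
5: 101000010111010010101101 → 1, fb=1
6: 010000101110100101011011 → 0, fb=1
7: 100001011101001010110111 → 1, fb=1
8: 000010111010010101101111 → 0, fb=1
9: 000101110100101011011111 → 0, fb=1
10: 001011101001010110111111 → 0, fb=1
11: 010111010010101101111111 → 0, fb=1
12: 101110100101011011111111 → 1, fb=1
13: 011101001010110111111111 → 0, fb=0
14: 111010010101101111111110 → 1, fb=1
15: 110100101011011111111101 → 1, fb=1
16: 101001010110111111111011 → 1, fb=1
17: 010010101101111111110111 → 0, fb=0
18: 100101011011111111101110 → 1, fb=0
19: 001010110111111111011100 → 0, fb=1
20: 010101101111111110111001 → 0, fb=0
21: 101011011111111101110010 → 1, fb=0
22: 010110111111111011100100 → 0, fb=1
23: 101101111111110111001001 → 1, fb=0
24: 011011111111101110010010 → 0, fb=0
25: 110111111111011100100100 → 1, fb=0
26: 101111111110111001001000 → 1, fb=1
27: 011111111101110010010001 → 0, fb=1
28: 111111111011100100100011 → 1, fb=0
29: 111111110111001001000110 → 1, fb=0
30: 111111101110010010001100 → 1, fb=0
31: 111111011100100100011000 → 1, fb=0
32: 111110111001001000110000 → 1, fb=0
33: 111101110010010001100000 → 1, fb=1
34: 111011100100100011000001 → 1, fb=1
35: 110111001001000110000011 → 1, fb=0
36: 101110010010001100000110 → 1, fb=1
37: 011100100100011000001101 → 0, fb=0
38: 111001001000110000011010 → 1, fb=0
39: 110010010001100000110100 → 1, fb=1
40: 100100100011000001101001 → 1, fb=0
41: 001001000110000011010010 → 0, fb=0
42: 010010001100000110100100 → 0, fb=0
43: 100100011000001101001000 → 1, fb=0
44: 001000110000011010010000 → 0, fb=0
45: 010001100000110100100000 → 0, fb=1
46: 100011000001101001000001 → 1, fb=0
47: 000110000011010010000010 → 0, fb=0
48: 001100000110100100000100 → 0, fb=1
49: 011000001101001000001001 → 0, fb=1
50: 110000011010010000010011 → 1, fb=0
51: 100000110100100000100110 → 1, fb=1
52: 000001101001000001001101 → 0, fb=0
53: 000011010010000010011010 → 0, fb=1
54: 000110100100000100110101 → 0, fb=0
55: 001101001000001001101010 → 0, fb=1
56: 011010010000010011010101 → 0, fb=0
57: 110100100000100110101010 → 1, fb=1
58: 101001000001001101010101 → 1, fb=1
59: 010010000010011010101011 → 0, fb=0
60: 100100000100110101010110 → 1, fb=0
61: 001000001001101010101100 → 0, fb=0
62: 010000010011010101011000 → 0, fb=1
63: 100000100110101010110001 → 1, fb=1
64: 000001001101010101100011 → 0, fb=0
65: 000010011010101011000110 → 0, fb=1
66: 000100110101010110001101 → 0, fb=1
67: 001001101010101100011011 → 0, fb=0
68: 010011010101011000110110 → 0, fb=0
69: 100110101010110001101100 → 1, fb=1
70: 001101010101100011011001 → 0, fb=1
71: 011010101011000110110011 → 0, fb=0
72: 110101010110001101100110 → 1, fb=1
73: 101010101100011011001101 → 1, fb=0
74: 010101011000110110011010 → 0, fb=0
75: 101010110001101100110100 → 1, fb=0
76: 010101100011011001101000 → 0, fb=0
77: 101011000110110011010000 → 1, fb=0
78: 010110001101100110100000 → 0, fb=1
79: 101100011011001101000001 → 1, fb=0
80: 011000110110011010000010 → 0, fb=1
81: 110001101100110100000101 → 1, fb=0
82: 100011011001101000001010 → 1, fb=0
83: 000110110011010000010100 → 0, fb=0
84: 001101100110100000101000 → 0, fb=1
85: 011011001101000001010001 → 0, fb=0
86: 110110011010000010100010 → 1, fb=0
87: 101100110100000101000100 → 1, fb=0
88: 011001101000001010001000 → 0, fb=1
89: 110011010000010100010001 → 1, fb=1
90: 100110100000101000100011 → 1, fb=1
91: 001101000001010001000111 → 0, fb=1
92: 011010000010100010001111 → 0, fb=0
93: 110100000101000100011110 → 1, fb=1
94: 101000001010001000111101 → 1, fb=1
95: 010000010100010001111011 → 0, fb=1
96: 100000101000100011110111 → 1, fb=1
97: 000001010001000111101111 → 0, fb=0
98: 000010100010001111011110 → 0, fb=1
99: 000101000100011110111101 → 0, fb=1
100: 001010001000111101111011 → 0, fb=1
101: 010100010001111011110111 → 0, fb=0
102: 101000100011110111101110 → 1, fb=1
103: 010001000111101111011101 → 0, fb=1
104: 100010001111011110111011 → 1, fb=0
105: 000100011110111101110110 → 0, fb=1
106: 001000111101111011101101 → 0, fb=0
107: 010001111011110111011010 → 0, fb=1
108: 100011110111101110110101 → 1, fb=0
109: 000111101111011101101010 → 0, fb=0
110: 001111011110111011010100 → 0, fb=0
111: 011110111101110110101000 → 0, fb=1
112: 111101111011101101010001 → 1, fb=1
113: 111011110111011010100011 → 1, fb=1
114: 110111101110110101000111 → 1, fb=0
115: 101111011101101010001110 → 1, fb=1
116: 011110111011010100011101 → 0, fb=1
117: 111101110110101000111011 → 1, fb=1
118: 111011101101010001110111 → 1, fb=1
119: 110111011010100011101111 → 1, fb=0
120: 101110110101000111011110 → 1, fb=1
121: 011101101010001110111101 → 0, fb=0
122: 111011010100011101111010 → 1, fb=1
123: 110110101000111011110101 → 1, fb=0
124: 101101010001110111101010 → 1, fb=0

01001101000010111010010101101111111110111001001000110000011010010000010011010101011000110110011010000010100010001111011110111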